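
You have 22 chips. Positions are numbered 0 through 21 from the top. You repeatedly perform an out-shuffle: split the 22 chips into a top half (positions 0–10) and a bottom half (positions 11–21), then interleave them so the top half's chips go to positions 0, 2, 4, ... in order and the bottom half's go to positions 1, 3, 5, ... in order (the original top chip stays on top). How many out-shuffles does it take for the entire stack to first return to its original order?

The out-shuffle permutes the 22 positions with cycle lengths [1, 1, 2, 3, 3, 6, 6].
Every chip is home exactly when every cycle has completed a whole number of laps, i.e. after lcm(1, 2, 3, 6) = 6 out-shuffles.

6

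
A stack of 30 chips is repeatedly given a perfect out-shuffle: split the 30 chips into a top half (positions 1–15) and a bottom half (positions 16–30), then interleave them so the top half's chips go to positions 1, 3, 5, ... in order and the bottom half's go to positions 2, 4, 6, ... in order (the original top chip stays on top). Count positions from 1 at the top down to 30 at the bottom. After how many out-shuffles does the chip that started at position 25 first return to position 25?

Follow position 25 under repeated out-shuffles:
25 → 20 → 10 → 19 → 8 → 15 → 29 → 28 → ... → 25 (length 28)
It first returns after 28 out-shuffles.

28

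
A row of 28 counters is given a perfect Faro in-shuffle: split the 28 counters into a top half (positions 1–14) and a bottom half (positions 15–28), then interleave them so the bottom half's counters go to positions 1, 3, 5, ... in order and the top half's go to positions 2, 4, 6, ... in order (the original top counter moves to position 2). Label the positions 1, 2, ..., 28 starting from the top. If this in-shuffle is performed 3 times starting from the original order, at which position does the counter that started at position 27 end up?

Track the counter's position through each in-shuffle:
27 → 25 → 21 → 13

13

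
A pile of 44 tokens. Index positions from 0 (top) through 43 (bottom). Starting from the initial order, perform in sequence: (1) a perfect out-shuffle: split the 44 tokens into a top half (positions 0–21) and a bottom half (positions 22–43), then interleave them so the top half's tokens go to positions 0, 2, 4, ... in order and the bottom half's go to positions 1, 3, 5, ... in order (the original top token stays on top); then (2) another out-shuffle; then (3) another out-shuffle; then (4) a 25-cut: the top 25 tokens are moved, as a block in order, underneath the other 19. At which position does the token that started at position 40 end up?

38

Track the token from position 40 forward through each operation:
  after op 1 (out-shuffle): 40 → 37
  after op 2 (out-shuffle): 37 → 31
  after op 3 (out-shuffle): 31 → 19
  after op 4 (cut 25): 19 → 38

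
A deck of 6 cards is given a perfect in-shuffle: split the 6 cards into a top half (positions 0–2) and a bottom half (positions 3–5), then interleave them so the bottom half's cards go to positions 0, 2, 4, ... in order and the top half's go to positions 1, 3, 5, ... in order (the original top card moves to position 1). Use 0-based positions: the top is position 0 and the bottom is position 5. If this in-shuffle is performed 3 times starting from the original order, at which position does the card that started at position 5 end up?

Track the card's position through each in-shuffle:
5 → 4 → 2 → 5

5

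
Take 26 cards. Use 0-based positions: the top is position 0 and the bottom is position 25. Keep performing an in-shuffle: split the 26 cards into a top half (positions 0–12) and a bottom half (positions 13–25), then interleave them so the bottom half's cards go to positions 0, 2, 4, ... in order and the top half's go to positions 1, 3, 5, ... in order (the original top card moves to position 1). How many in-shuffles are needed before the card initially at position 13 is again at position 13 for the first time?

Follow position 13 under repeated in-shuffles:
13 → 0 → 1 → 3 → 7 → 15 → 4 → 9 → 19 → 12 → 25 → 24 → 22 → 18 → 10 → 21 → 16 → 6 → 13
It first returns after 18 in-shuffles.

18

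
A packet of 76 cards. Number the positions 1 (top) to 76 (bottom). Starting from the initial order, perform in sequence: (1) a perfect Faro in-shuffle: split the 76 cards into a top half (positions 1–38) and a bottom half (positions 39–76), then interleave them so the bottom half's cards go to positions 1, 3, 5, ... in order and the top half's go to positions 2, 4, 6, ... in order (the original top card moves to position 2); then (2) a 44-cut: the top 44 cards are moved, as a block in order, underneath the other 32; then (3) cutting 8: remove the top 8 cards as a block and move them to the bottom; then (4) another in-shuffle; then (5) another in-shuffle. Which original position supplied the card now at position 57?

Undo the operations in reverse order, starting from position 57:
  undo op 5 (in-shuffle, from bottom half): 57 ← 67
  undo op 4 (in-shuffle, from bottom half): 67 ← 72
  undo op 3 (cut 8): 72 ← 4
  undo op 2 (cut 44): 4 ← 48
  undo op 1 (in-shuffle, from top half): 48 ← 24
So the card at position 57 came from original position 24.

24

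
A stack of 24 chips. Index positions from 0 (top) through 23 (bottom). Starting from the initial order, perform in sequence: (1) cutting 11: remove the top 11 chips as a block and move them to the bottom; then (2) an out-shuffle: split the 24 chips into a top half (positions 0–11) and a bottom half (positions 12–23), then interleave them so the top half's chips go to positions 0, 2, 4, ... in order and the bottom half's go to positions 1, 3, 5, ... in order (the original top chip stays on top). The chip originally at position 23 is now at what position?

1

Track the chip from position 23 forward through each operation:
  after op 1 (cut 11): 23 → 12
  after op 2 (out-shuffle): 12 → 1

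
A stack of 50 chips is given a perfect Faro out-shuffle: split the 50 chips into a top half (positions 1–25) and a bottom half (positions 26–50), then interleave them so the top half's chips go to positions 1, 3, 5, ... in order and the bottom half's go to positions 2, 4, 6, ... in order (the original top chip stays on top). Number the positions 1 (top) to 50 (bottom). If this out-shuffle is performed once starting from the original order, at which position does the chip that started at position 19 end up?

Track the chip's position through each out-shuffle:
19 → 37

37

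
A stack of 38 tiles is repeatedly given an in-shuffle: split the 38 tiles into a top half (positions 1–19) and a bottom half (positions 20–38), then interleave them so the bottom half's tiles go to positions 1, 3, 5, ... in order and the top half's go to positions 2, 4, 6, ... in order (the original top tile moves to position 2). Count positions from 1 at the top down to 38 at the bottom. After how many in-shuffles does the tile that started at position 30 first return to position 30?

Follow position 30 under repeated in-shuffles:
30 → 21 → 3 → 6 → 12 → 24 → 9 → 18 → 36 → 33 → 27 → 15 → 30
It first returns after 12 in-shuffles.

12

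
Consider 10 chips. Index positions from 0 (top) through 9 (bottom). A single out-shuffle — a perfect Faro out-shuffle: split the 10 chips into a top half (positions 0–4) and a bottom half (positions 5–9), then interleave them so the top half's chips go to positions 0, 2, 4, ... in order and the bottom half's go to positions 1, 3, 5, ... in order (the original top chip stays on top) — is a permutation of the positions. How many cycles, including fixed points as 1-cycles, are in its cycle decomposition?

4

Trace each unvisited position around until it returns:
(0) (1 2 4 8 7 5) (3 6) (9)
4 cycles in total.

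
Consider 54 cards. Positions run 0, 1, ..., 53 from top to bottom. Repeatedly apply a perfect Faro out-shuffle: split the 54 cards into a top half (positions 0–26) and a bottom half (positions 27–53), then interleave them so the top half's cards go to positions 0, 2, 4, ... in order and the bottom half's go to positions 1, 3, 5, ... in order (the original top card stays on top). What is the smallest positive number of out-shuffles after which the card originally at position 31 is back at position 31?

52

Follow position 31 under repeated out-shuffles:
31 → 9 → 18 → 36 → 19 → 38 → 23 → 46 → ... → 31 (length 52)
It first returns after 52 out-shuffles.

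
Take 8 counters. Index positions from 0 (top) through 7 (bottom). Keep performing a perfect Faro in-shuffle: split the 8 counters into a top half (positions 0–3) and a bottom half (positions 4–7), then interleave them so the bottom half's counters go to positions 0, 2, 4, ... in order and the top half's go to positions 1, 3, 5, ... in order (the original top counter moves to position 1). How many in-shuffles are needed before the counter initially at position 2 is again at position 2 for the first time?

Follow position 2 under repeated in-shuffles:
2 → 5 → 2
It first returns after 2 in-shuffles.

2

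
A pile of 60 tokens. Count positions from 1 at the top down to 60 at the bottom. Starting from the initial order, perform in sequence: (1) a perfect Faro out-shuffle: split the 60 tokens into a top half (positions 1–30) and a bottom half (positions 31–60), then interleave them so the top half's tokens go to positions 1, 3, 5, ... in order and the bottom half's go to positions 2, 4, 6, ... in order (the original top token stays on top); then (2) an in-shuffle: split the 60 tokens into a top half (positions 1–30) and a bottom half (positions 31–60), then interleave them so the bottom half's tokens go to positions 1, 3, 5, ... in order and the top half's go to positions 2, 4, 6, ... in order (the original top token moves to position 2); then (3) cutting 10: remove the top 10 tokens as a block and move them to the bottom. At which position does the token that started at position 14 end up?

Track the token from position 14 forward through each operation:
  after op 1 (out-shuffle): 14 → 27
  after op 2 (in-shuffle): 27 → 54
  after op 3 (cut 10): 54 → 44

44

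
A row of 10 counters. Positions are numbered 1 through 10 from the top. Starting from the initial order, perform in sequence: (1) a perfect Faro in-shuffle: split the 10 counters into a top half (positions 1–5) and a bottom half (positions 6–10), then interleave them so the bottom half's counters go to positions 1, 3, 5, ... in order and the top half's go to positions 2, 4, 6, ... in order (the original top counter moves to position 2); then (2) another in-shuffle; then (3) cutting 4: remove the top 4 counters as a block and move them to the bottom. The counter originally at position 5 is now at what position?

5

Track the counter from position 5 forward through each operation:
  after op 1 (in-shuffle): 5 → 10
  after op 2 (in-shuffle): 10 → 9
  after op 3 (cut 4): 9 → 5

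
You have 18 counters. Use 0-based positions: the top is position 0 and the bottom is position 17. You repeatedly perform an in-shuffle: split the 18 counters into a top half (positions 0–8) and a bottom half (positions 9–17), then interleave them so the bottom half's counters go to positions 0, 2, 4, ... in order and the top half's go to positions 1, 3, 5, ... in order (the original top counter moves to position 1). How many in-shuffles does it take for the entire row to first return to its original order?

18

The in-shuffle permutes the 18 positions with cycle lengths [18].
Every counter is home exactly when every cycle has completed a whole number of laps, i.e. after lcm(18) = 18 in-shuffles.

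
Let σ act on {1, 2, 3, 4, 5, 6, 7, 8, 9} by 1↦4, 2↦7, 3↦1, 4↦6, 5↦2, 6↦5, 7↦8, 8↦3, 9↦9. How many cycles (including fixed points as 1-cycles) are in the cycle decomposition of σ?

Cycle decomposition: (1 4 6 5 2 7 8 3) (9).
2 cycles.

2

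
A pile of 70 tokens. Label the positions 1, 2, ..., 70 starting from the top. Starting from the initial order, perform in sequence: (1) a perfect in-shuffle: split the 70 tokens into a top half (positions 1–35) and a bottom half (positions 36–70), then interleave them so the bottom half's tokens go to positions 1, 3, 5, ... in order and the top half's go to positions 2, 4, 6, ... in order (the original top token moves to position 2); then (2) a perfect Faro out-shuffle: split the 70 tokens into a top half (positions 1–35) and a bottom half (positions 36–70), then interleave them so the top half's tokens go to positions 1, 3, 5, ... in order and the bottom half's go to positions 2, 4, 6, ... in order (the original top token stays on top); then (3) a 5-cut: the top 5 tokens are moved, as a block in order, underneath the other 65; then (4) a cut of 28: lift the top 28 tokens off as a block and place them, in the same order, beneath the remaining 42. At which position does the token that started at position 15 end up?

Track the token from position 15 forward through each operation:
  after op 1 (in-shuffle): 15 → 30
  after op 2 (out-shuffle): 30 → 59
  after op 3 (cut 5): 59 → 54
  after op 4 (cut 28): 54 → 26

26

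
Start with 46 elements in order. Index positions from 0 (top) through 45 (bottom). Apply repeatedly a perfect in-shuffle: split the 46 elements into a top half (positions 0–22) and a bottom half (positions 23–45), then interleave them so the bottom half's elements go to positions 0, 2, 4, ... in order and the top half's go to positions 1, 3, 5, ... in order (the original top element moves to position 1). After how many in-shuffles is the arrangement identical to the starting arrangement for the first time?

The in-shuffle permutes the 46 positions with cycle lengths [23, 23].
Every element is home exactly when every cycle has completed a whole number of laps, i.e. after lcm(23) = 23 in-shuffles.

23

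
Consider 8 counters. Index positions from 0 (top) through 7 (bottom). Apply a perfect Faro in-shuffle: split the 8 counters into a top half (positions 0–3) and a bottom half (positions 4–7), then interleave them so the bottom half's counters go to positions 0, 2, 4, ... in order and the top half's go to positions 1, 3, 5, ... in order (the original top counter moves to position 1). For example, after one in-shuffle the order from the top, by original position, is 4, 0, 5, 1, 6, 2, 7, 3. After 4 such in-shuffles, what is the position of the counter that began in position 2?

2

Track the counter's position through each in-shuffle:
2 → 5 → 2 → 5 → 2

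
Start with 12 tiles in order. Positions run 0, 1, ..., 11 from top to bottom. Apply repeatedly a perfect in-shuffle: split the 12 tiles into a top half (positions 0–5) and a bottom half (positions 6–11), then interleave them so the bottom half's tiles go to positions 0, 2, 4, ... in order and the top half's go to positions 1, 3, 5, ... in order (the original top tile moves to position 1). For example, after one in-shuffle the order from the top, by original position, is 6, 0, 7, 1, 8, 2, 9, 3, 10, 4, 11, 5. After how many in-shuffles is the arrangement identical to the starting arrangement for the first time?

12

The in-shuffle permutes the 12 positions with cycle lengths [12].
Every tile is home exactly when every cycle has completed a whole number of laps, i.e. after lcm(12) = 12 in-shuffles.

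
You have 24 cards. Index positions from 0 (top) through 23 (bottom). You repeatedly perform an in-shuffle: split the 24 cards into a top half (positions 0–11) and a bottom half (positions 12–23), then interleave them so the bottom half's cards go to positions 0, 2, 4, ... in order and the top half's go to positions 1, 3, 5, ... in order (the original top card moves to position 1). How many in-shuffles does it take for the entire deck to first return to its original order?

The in-shuffle permutes the 24 positions with cycle lengths [4, 20].
Every card is home exactly when every cycle has completed a whole number of laps, i.e. after lcm(4, 20) = 20 in-shuffles.

20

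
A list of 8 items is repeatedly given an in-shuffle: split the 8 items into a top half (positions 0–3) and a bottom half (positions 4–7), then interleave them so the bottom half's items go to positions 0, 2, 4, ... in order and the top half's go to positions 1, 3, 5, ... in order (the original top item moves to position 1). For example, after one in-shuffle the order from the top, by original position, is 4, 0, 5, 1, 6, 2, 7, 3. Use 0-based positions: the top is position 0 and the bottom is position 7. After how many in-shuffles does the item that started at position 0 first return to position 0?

6

Follow position 0 under repeated in-shuffles:
0 → 1 → 3 → 7 → 6 → 4 → 0
It first returns after 6 in-shuffles.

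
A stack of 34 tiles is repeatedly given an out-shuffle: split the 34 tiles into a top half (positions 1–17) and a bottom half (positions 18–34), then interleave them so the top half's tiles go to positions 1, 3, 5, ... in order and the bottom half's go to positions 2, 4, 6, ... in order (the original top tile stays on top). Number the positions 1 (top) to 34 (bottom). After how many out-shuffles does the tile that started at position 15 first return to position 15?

Follow position 15 under repeated out-shuffles:
15 → 29 → 24 → 14 → 27 → 20 → 6 → 11 → 21 → 8 → 15
It first returns after 10 out-shuffles.

10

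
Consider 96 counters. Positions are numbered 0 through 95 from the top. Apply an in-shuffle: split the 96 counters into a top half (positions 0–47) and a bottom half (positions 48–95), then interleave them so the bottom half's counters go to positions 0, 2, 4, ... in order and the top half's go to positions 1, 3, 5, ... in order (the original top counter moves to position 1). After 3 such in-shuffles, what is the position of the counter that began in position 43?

60

Track the counter's position through each in-shuffle:
43 → 87 → 78 → 60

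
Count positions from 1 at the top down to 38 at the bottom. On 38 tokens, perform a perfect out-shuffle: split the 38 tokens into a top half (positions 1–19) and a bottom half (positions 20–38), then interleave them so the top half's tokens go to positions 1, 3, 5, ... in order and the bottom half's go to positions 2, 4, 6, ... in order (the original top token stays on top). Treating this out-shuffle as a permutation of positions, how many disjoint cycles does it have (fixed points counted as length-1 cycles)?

3

Trace each unvisited position around until it returns:
(1) (2 3 5 9 17 33 ... len 36) (38)
3 cycles in total.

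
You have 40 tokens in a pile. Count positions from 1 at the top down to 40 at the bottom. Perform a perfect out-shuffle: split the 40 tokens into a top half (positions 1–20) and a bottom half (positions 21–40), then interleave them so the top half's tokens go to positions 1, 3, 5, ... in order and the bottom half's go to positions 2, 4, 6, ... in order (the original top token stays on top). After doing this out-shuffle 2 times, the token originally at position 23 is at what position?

Track the token's position through each out-shuffle:
23 → 6 → 11

11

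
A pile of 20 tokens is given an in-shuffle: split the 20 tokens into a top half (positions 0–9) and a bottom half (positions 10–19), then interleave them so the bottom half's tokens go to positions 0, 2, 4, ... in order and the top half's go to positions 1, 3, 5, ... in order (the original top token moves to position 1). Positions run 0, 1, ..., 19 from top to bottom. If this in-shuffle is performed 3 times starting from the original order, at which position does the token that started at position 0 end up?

Track the token's position through each in-shuffle:
0 → 1 → 3 → 7

7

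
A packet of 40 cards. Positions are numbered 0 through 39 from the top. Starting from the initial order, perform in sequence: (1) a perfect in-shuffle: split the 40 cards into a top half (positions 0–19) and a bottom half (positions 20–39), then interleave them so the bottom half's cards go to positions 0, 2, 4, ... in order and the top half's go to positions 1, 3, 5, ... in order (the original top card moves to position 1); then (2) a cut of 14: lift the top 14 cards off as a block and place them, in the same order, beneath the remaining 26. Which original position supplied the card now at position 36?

25

Undo the operations in reverse order, starting from position 36:
  undo op 2 (cut 14): 36 ← 10
  undo op 1 (in-shuffle, from bottom half): 10 ← 25
So the card at position 36 came from original position 25.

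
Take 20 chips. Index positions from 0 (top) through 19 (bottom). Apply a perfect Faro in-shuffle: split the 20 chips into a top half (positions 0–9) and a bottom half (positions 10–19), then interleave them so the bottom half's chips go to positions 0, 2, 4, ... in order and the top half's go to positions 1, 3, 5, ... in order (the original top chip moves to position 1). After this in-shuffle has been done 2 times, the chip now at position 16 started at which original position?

Work backwards from position 16, undoing one in-shuffle at a time:
16 ← 18 ← 19
So the chip now at position 16 started at position 19.

19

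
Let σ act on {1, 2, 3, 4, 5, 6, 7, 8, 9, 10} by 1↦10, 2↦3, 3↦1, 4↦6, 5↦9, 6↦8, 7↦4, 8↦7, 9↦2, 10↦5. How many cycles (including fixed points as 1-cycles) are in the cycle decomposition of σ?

Cycle decomposition: (1 10 5 9 2 3) (4 6 8 7).
2 cycles.

2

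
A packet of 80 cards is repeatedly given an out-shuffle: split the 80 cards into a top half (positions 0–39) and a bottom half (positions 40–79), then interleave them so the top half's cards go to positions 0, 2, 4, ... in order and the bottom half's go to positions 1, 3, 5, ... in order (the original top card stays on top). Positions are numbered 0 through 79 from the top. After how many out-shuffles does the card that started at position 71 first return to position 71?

39

Follow position 71 under repeated out-shuffles:
71 → 63 → 47 → 15 → 30 → 60 → 41 → 3 → ... → 71 (length 39)
It first returns after 39 out-shuffles.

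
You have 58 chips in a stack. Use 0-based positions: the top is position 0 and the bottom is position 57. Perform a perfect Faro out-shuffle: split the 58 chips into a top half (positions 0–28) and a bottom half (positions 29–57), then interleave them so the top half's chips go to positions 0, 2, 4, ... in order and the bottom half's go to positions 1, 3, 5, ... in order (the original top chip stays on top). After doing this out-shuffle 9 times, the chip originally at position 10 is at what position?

Track the chip's position through each out-shuffle:
10 → 20 → 40 → 23 → 46 → 35 → 13 → 26 → 52 → 47

47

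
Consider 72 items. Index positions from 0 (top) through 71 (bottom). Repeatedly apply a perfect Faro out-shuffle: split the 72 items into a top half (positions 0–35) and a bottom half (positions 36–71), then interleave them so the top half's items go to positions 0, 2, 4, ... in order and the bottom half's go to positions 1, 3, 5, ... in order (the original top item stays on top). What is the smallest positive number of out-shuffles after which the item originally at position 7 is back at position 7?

35

Follow position 7 under repeated out-shuffles:
7 → 14 → 28 → 56 → 41 → 11 → 22 → 44 → ... → 7 (length 35)
It first returns after 35 out-shuffles.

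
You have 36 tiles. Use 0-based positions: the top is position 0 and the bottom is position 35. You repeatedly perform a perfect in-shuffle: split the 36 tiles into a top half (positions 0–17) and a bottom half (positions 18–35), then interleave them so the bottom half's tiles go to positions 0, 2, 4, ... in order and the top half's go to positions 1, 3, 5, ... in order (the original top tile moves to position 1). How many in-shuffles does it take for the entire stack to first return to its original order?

36

The in-shuffle permutes the 36 positions with cycle lengths [36].
Every tile is home exactly when every cycle has completed a whole number of laps, i.e. after lcm(36) = 36 in-shuffles.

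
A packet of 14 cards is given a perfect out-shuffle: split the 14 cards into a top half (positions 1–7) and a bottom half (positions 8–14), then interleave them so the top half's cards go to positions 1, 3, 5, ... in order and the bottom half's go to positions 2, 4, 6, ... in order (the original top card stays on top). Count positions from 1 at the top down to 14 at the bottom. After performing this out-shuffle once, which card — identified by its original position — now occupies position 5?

3

Work backwards from position 5, undoing one out-shuffle at a time:
5 ← 3
So the card now at position 5 started at position 3.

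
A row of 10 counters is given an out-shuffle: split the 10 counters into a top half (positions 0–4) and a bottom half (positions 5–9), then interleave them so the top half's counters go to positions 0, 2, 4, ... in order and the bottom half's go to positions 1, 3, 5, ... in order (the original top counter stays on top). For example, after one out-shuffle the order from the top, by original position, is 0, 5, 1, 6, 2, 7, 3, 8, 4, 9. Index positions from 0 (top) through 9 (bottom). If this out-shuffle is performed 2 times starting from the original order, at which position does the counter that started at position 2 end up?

8

Track the counter's position through each out-shuffle:
2 → 4 → 8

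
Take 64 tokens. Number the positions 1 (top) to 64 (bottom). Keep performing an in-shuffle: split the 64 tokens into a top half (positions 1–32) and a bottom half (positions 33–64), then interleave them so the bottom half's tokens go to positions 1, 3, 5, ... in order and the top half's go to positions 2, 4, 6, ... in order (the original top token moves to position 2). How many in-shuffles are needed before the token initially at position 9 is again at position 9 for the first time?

Follow position 9 under repeated in-shuffles:
9 → 18 → 36 → 7 → 14 → 28 → 56 → 47 → 29 → 58 → 51 → 37 → 9
It first returns after 12 in-shuffles.

12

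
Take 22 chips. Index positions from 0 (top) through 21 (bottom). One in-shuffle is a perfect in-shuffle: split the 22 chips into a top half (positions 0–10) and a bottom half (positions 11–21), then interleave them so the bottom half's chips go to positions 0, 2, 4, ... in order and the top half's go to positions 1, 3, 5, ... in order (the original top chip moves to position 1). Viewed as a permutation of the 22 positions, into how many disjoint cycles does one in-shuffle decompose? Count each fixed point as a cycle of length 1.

2

Trace each unvisited position around until it returns:
(0 1 3 7 15 8 ... len 11) (4 9 19 16 10 21 ... len 11)
2 cycles in total.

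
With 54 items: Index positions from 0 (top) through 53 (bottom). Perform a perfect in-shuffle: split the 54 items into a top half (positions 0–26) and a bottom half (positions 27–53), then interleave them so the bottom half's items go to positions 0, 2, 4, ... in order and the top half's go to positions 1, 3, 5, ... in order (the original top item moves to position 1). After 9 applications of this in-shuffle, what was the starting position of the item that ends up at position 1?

Work backwards from position 1, undoing one in-shuffle at a time:
1 ← 0 ← 27 ← 13 ← 6 ← 30 ← 42 ← 48 ← 51 ← 25
So the item now at position 1 started at position 25.

25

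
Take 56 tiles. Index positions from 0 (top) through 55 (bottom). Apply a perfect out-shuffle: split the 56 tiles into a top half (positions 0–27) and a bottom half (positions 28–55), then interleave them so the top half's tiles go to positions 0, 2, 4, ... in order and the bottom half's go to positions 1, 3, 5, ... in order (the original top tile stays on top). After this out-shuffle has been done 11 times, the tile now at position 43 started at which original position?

16

Work backwards from position 43, undoing one out-shuffle at a time:
43 ← 49 ← 52 ← 26 ← 13 ← 34 ← 17 ← 36 ← 18 ← 9 ← 32 ← 16
So the tile now at position 43 started at position 16.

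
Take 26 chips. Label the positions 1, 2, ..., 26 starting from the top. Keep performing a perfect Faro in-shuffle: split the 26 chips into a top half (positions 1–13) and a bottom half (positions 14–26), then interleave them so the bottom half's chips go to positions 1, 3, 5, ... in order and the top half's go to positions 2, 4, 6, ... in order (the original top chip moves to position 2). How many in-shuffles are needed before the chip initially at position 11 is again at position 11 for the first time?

18

Follow position 11 under repeated in-shuffles:
11 → 22 → 17 → 7 → 14 → 1 → 2 → 4 → 8 → 16 → 5 → 10 → 20 → 13 → 26 → 25 → 23 → 19 → 11
It first returns after 18 in-shuffles.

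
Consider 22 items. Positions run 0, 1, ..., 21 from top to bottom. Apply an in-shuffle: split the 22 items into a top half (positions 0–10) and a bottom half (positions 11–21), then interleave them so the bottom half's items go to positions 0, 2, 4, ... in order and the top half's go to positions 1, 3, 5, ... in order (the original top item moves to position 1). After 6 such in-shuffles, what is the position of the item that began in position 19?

14

Track the item's position through each in-shuffle:
19 → 16 → 10 → 21 → 20 → 18 → 14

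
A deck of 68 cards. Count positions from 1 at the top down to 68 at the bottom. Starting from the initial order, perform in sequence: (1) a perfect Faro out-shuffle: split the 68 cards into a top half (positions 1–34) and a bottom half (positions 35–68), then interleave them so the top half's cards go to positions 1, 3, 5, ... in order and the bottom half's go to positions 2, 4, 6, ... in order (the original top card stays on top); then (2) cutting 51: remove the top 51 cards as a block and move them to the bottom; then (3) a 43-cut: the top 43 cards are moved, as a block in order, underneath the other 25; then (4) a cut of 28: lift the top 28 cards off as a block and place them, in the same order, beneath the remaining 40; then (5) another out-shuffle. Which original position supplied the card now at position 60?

Undo the operations in reverse order, starting from position 60:
  undo op 5 (out-shuffle, from bottom half): 60 ← 64
  undo op 4 (cut 28): 64 ← 24
  undo op 3 (cut 43): 24 ← 67
  undo op 2 (cut 51): 67 ← 50
  undo op 1 (out-shuffle, from bottom half): 50 ← 59
So the card at position 60 came from original position 59.

59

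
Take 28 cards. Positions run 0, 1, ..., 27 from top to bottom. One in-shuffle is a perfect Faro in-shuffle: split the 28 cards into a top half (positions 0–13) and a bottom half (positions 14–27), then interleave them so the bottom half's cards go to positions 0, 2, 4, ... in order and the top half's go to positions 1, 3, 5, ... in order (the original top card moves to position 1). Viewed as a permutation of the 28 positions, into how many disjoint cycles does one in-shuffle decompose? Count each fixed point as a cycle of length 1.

1

Trace each unvisited position around until it returns:
(0 1 3 7 15 2 ... len 28)
1 cycle in total.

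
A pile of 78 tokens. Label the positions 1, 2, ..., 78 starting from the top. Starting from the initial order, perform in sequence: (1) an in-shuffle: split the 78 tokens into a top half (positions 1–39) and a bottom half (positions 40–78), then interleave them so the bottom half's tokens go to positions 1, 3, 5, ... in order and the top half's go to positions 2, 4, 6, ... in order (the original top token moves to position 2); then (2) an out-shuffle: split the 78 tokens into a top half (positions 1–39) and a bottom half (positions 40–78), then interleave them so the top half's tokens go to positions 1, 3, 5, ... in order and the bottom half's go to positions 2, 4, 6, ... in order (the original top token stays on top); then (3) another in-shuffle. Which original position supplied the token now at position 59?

57

Undo the operations in reverse order, starting from position 59:
  undo op 3 (in-shuffle, from bottom half): 59 ← 69
  undo op 2 (out-shuffle, from top half): 69 ← 35
  undo op 1 (in-shuffle, from bottom half): 35 ← 57
So the token at position 59 came from original position 57.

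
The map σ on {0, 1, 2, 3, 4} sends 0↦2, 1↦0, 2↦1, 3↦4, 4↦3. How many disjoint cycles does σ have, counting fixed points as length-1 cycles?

Cycle decomposition: (0 2 1) (3 4).
2 cycles.

2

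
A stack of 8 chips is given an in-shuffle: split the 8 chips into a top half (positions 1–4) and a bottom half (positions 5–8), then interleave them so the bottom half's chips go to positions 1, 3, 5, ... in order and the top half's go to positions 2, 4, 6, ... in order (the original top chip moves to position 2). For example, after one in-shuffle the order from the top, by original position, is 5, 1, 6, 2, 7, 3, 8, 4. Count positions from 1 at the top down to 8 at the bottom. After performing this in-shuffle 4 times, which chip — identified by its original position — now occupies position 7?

1

Work backwards from position 7, undoing one in-shuffle at a time:
7 ← 8 ← 4 ← 2 ← 1
So the chip now at position 7 started at position 1.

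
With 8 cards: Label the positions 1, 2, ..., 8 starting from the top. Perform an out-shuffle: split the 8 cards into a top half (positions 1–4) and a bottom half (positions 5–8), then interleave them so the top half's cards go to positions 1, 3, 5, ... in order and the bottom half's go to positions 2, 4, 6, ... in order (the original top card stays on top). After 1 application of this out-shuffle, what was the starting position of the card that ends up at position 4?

6

Work backwards from position 4, undoing one out-shuffle at a time:
4 ← 6
So the card now at position 4 started at position 6.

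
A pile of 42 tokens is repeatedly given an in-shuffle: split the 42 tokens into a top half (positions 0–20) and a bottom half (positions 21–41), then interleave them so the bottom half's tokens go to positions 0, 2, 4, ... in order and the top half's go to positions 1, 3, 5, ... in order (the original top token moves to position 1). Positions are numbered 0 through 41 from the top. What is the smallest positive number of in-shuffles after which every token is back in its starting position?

14

The in-shuffle permutes the 42 positions with cycle lengths [14, 14, 14].
Every token is home exactly when every cycle has completed a whole number of laps, i.e. after lcm(14) = 14 in-shuffles.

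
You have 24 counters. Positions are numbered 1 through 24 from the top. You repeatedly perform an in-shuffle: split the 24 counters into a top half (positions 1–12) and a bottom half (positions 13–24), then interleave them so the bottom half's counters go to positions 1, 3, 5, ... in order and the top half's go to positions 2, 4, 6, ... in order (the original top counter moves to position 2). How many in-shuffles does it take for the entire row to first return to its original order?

20

The in-shuffle permutes the 24 positions with cycle lengths [4, 20].
Every counter is home exactly when every cycle has completed a whole number of laps, i.e. after lcm(4, 20) = 20 in-shuffles.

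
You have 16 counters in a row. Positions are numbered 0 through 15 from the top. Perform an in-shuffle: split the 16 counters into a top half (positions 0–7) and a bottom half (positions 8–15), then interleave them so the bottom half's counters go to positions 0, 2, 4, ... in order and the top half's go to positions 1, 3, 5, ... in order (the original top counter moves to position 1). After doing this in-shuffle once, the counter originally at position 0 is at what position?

1

Track the counter's position through each in-shuffle:
0 → 1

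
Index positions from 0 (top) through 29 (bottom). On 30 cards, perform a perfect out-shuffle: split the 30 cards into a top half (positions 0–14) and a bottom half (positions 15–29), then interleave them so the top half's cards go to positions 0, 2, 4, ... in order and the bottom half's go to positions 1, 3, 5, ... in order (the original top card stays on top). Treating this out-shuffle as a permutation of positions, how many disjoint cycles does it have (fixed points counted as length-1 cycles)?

3

Trace each unvisited position around until it returns:
(0) (1 2 4 8 16 3 ... len 28) (29)
3 cycles in total.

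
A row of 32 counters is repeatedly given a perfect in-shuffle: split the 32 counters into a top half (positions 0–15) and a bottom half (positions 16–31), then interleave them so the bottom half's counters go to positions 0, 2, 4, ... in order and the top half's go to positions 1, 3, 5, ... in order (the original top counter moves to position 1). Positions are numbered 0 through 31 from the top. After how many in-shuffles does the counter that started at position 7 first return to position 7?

Follow position 7 under repeated in-shuffles:
7 → 15 → 31 → 30 → 28 → 24 → 16 → 0 → 1 → 3 → 7
It first returns after 10 in-shuffles.

10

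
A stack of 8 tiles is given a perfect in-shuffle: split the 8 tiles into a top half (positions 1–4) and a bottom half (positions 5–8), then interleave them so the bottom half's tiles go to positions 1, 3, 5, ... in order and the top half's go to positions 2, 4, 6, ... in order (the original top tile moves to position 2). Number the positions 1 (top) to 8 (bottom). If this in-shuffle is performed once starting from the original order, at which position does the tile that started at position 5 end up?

1

Track the tile's position through each in-shuffle:
5 → 1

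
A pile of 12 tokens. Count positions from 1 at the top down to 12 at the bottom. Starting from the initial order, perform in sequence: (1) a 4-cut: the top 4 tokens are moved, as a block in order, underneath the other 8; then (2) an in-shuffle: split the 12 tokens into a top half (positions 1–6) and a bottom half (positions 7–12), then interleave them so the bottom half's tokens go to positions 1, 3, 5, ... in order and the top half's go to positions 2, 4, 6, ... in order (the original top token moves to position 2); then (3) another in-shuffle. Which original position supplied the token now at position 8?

Undo the operations in reverse order, starting from position 8:
  undo op 3 (in-shuffle, from top half): 8 ← 4
  undo op 2 (in-shuffle, from top half): 4 ← 2
  undo op 1 (cut 4): 2 ← 6
So the token at position 8 came from original position 6.

6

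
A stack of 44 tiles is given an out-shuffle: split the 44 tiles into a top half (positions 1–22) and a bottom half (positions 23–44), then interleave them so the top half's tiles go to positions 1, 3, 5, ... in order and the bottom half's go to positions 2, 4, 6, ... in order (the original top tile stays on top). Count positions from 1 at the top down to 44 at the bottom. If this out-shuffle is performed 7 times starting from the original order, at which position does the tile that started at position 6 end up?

Track the tile's position through each out-shuffle:
6 → 11 → 21 → 41 → 38 → 32 → 20 → 39

39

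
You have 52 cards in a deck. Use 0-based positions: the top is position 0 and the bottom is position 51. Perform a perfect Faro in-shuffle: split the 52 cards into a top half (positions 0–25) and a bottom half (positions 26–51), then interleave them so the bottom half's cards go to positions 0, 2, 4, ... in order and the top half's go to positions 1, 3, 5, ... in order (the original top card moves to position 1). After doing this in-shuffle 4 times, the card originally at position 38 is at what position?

40

Track the card's position through each in-shuffle:
38 → 24 → 49 → 46 → 40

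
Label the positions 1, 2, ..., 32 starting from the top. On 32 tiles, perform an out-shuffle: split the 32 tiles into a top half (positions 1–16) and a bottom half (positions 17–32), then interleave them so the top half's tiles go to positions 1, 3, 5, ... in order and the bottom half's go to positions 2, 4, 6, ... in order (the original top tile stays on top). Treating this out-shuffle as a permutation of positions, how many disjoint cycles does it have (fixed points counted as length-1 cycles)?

8

Trace each unvisited position around until it returns:
(1) (2 3 5 9 17) (4 7 13 25 18) (6 11 21 10 19) (8 15 29 26 20) (12 23 14 27 22) (16 31 30 28 24) (32)
8 cycles in total.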